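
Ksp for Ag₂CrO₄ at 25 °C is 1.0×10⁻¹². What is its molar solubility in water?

6.3×10⁻⁵ M

Ag₂CrO₄(s) ⇌ 2 Ag⁺(aq) + CrO₄²⁻(aq)
With molar solubility s: [Ag⁺] = 2s, [CrO₄²⁻] = s.
Ksp = [Ag⁺]^2[CrO₄²⁻] = (2s)^2 · s = 4s^3
4s^3 = 1.0×10⁻¹²  ⇒  s^3 = 2.5×10⁻¹³
s = (2.5×10⁻¹³)^(1/3) = 6.3×10⁻⁵ M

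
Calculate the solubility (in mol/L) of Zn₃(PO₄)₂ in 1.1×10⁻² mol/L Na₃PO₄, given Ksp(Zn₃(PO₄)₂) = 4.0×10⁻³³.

Zn₃(PO₄)₂(s) ⇌ 3 Zn²⁺(aq) + 2 PO₄³⁻(aq)
With PO₄³⁻ already at 1.1×10⁻² mol/L and s small, take [PO₄³⁻] ≈ 1.1×10⁻² mol/L and [Zn²⁺] = 3s.
Ksp = [Zn²⁺]^3[PO₄³⁻]^2 = (3s)^3(1.1×10⁻²)^2
(3s)^3 = 4.0×10⁻³³ / (1.1×10⁻²)^2 = 3.3×10⁻²⁹
s = 1.1×10⁻¹⁰ mol/L

1.1×10⁻¹⁰ M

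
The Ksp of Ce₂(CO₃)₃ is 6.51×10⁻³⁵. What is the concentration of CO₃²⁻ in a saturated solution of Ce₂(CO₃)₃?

Ce₂(CO₃)₃(s) ⇌ 2 Ce³⁺(aq) + 3 CO₃²⁻(aq)
Call the molar solubility s, so that [Ce³⁺] = 2s and [CO₃²⁻] = 3s.
Ksp = [Ce³⁺]^2[CO₃²⁻]^3 = (2s)^2 · (3s)^3 = 108s^5 = 6.51×10⁻³⁵
s = 5.70×10⁻⁸ mol/L
[CO₃²⁻] = 3s = 1.71×10⁻⁷ mol/L

1.71×10⁻⁷ M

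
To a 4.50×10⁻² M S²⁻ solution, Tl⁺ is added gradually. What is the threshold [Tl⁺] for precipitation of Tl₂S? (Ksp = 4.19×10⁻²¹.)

Precipitation begins when Q = Ksp.
Tl₂S(s) ⇌ 2 Tl⁺(aq) + S²⁻(aq)
Ksp = [Tl⁺]^2[S²⁻] = [Tl⁺]^2(4.50×10⁻²)
[Tl⁺]^2 = 4.19×10⁻²¹ / (4.50×10⁻²) = 9.31×10⁻²⁰
[Tl⁺] = 3.05×10⁻¹⁰ M

3.05×10⁻¹⁰ M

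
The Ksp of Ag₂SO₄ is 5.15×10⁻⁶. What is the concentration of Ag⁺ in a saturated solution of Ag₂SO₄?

2.18×10⁻² M

Ag₂SO₄(s) ⇌ 2 Ag⁺(aq) + SO₄²⁻(aq)
With molar solubility s: [Ag⁺] = 2s, [SO₄²⁻] = s.
Ksp = [Ag⁺]^2[SO₄²⁻] = (2s)^2 · s = 4s^3 = 5.15×10⁻⁶
s = 1.09×10⁻² mol L⁻¹
[Ag⁺] = 2s = 2.18×10⁻² mol L⁻¹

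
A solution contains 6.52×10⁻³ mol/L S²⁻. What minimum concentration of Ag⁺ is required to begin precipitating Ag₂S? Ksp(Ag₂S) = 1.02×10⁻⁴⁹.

3.96×10⁻²⁴ M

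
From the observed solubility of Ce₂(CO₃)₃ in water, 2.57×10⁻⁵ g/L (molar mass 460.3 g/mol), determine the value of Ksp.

Molar solubility s = (2.57×10⁻⁵ g/L) / (460.3 g/mol) = 5.5833×10⁻⁸ mol/L
Ce₂(CO₃)₃(s) ⇌ 2 Ce³⁺(aq) + 3 CO₃²⁻(aq)
Let s be the molar solubility. Then [Ce³⁺] = 2s and [CO₃²⁻] = 3s.
Ksp = [Ce³⁺]^2[CO₃²⁻]^3 = (2s)^2 · (3s)^3 = 108s^5
Ksp = 108 × (5.5833×10⁻⁸)^5 = 5.86×10⁻³⁵

Ksp = 5.86×10⁻³⁵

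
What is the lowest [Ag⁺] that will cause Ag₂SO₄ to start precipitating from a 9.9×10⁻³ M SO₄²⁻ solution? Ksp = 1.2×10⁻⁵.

Each salt precipitates once Q = Ksp for that salt.
Ag₂SO₄(s) ⇌ 2 Ag⁺(aq) + SO₄²⁻(aq)
Ksp = [Ag⁺]^2[SO₄²⁻] = [Ag⁺]^2(9.9×10⁻³)
[Ag⁺]^2 = 1.2×10⁻⁵ / (9.9×10⁻³) = 1.2×10⁻³
[Ag⁺] = 3.5×10⁻² M

3.5×10⁻² M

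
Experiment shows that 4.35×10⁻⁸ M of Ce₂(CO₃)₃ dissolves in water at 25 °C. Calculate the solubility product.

Ksp = 1.68×10⁻³⁵

Ce₂(CO₃)₃(s) ⇌ 2 Ce³⁺(aq) + 3 CO₃²⁻(aq)
With molar solubility s: [Ce³⁺] = 2s, [CO₃²⁻] = 3s.
Ksp = [Ce³⁺]^2[CO₃²⁻]^3 = (2s)^2 · (3s)^3 = 108s^5
Ksp = 108 × (4.35×10⁻⁸)^5 = 1.68×10⁻³⁵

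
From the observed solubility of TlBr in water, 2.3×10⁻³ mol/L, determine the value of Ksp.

Ksp = 5.3×10⁻⁶

TlBr(s) ⇌ Tl⁺(aq) + Br⁻(aq)
For each mole of TlBr that dissolves per liter, [Tl⁺] = s and [Br⁻] = s; let s denote this solubility.
Ksp = [Tl⁺][Br⁻] = s · s = s^2
Ksp = (2.3×10⁻³)^2 = 5.3×10⁻⁶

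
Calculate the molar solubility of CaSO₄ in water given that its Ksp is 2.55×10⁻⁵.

5.05×10⁻³ M

CaSO₄(s) ⇌ Ca²⁺(aq) + SO₄²⁻(aq)
Call the molar solubility s, so that [Ca²⁺] = s and [SO₄²⁻] = s.
Ksp = [Ca²⁺][SO₄²⁻] = s · s = s^2
s^2 = 2.55×10⁻⁵
s = (2.55×10⁻⁵)^(1/2) = 5.05×10⁻³ mol/L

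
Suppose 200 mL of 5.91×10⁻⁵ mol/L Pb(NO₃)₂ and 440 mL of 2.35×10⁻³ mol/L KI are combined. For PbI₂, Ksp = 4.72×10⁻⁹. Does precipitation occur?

No

The combined volume is 640 mL.
[Pb²⁺] = (5.91×10⁻⁵)(200)/640 = 1.85×10⁻⁵ mol/L
[I⁻] = (2.35×10⁻³)(440)/640 = 1.62×10⁻³ mol/L
Q = [Pb²⁺][I⁻]^2 = 4.82×10⁻¹¹
Q = 4.82×10⁻¹¹ < Ksp = 4.72×10⁻⁹, so the solution is unsaturated and no precipitate forms.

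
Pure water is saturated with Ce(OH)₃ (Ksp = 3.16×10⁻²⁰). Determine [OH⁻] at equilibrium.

Ce(OH)₃(s) ⇌ Ce³⁺(aq) + 3 OH⁻(aq)
For each mole of Ce(OH)₃ that dissolves per liter, [Ce³⁺] = s and [OH⁻] = 3s; let s denote this solubility.
Ksp = [Ce³⁺][OH⁻]^3 = s · (3s)^3 = 27s^4 = 3.16×10⁻²⁰
s = 5.85×10⁻⁶ M
[OH⁻] = 3s = 1.75×10⁻⁵ M

1.75×10⁻⁵ M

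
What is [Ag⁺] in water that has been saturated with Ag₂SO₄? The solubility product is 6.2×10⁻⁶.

2.3×10⁻² M

Ag₂SO₄(s) ⇌ 2 Ag⁺(aq) + SO₄²⁻(aq)
With molar solubility s: [Ag⁺] = 2s, [SO₄²⁻] = s.
Ksp = [Ag⁺]^2[SO₄²⁻] = (2s)^2 · s = 4s^3 = 6.2×10⁻⁶
s = 1.2×10⁻² M
[Ag⁺] = 2s = 2.3×10⁻² M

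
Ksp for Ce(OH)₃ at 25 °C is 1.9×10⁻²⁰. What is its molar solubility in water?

5.2×10⁻⁶ M

Ce(OH)₃(s) ⇌ Ce³⁺(aq) + 3 OH⁻(aq)
For each mole of Ce(OH)₃ that dissolves per liter, [Ce³⁺] = s and [OH⁻] = 3s; let s denote this solubility.
Ksp = [Ce³⁺][OH⁻]^3 = s · (3s)^3 = 27s^4
27s^4 = 1.9×10⁻²⁰  ⇒  s^4 = 7.0×10⁻²²
Taking the 4th root, s = 5.2×10⁻⁶ M.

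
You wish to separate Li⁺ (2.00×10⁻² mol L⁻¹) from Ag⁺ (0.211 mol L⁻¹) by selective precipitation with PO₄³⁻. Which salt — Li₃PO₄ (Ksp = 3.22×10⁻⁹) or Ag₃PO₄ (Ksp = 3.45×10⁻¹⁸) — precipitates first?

Ag₃PO₄

Each salt precipitates once Q = Ksp for that salt.
For Li₃PO₄: [PO₄³⁻] = (Ksp/[Li⁺]^3) = 4.03×10⁻⁴ mol L⁻¹
For Ag₃PO₄: [PO₄³⁻] = (Ksp/[Ag⁺]^3) = 3.67×10⁻¹⁶ mol L⁻¹
The smaller threshold [PO₄³⁻] is reached first, so Ag₃PO₄ precipitates first.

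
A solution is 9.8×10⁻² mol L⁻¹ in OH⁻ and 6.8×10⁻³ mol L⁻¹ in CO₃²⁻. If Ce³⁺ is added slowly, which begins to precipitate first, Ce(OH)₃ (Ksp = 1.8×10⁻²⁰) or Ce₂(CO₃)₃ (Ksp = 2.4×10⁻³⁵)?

The threshold for precipitation is Q = Ksp.
For Ce(OH)₃: [Ce³⁺] = (Ksp/[OH⁻]^3) = 1.9×10⁻¹⁷ mol L⁻¹
For Ce₂(CO₃)₃: [Ce³⁺] = (Ksp/[CO₃²⁻]^3)^(1/2) = 8.7×10⁻¹⁵ mol L⁻¹
Ce(OH)₃ requires the lower [Ce³⁺], so it precipitates first.

Ce(OH)₃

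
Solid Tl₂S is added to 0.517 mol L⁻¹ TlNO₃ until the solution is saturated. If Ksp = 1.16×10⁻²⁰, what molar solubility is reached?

4.34×10⁻²⁰ M

Tl₂S(s) ⇌ 2 Tl⁺(aq) + S²⁻(aq)
Tl⁺ is already present at 0.517 mol L⁻¹. If s mol/L of Tl₂S dissolves, [S²⁻] = s while [Tl⁺] ≈ 0.517 mol L⁻¹.
Ksp = [Tl⁺]^2[S²⁻] = (0.517)^2s
s = 1.16×10⁻²⁰ / (0.517)^2 = 4.34×10⁻²⁰
s = 4.34×10⁻²⁰ mol L⁻¹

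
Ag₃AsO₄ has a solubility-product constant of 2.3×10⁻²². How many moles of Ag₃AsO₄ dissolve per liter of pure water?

1.7×10⁻⁶ M

Ag₃AsO₄(s) ⇌ 3 Ag⁺(aq) + AsO₄³⁻(aq)
With molar solubility s: [Ag⁺] = 3s, [AsO₄³⁻] = s.
Ksp = [Ag⁺]^3[AsO₄³⁻] = (3s)^3 · s = 27s^4
27s^4 = 2.3×10⁻²²  ⇒  s^4 = 8.5×10⁻²⁴
Taking the 4th root, s = 1.7×10⁻⁶ M.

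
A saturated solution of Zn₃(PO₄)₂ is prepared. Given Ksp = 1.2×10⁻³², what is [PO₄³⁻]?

3.2×10⁻⁷ M

Zn₃(PO₄)₂(s) ⇌ 3 Zn²⁺(aq) + 2 PO₄³⁻(aq)
For each mole of Zn₃(PO₄)₂ that dissolves per liter, [Zn²⁺] = 3s and [PO₄³⁻] = 2s; let s denote this solubility.
Ksp = [Zn²⁺]^3[PO₄³⁻]^2 = (3s)^3 · (2s)^2 = 108s^5 = 1.2×10⁻³²
s = 1.6×10⁻⁷ mol/L
[PO₄³⁻] = 2s = 3.2×10⁻⁷ mol/L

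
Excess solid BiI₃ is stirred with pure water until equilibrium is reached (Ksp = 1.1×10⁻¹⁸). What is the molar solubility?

1.4×10⁻⁵ M

BiI₃(s) ⇌ Bi³⁺(aq) + 3 I⁻(aq)
Call the molar solubility s, so that [Bi³⁺] = s and [I⁻] = 3s.
Ksp = [Bi³⁺][I⁻]^3 = s · (3s)^3 = 27s^4
27s^4 = 1.1×10⁻¹⁸  ⇒  s^4 = 4.1×10⁻²⁰
Taking the 4th root, s = 1.4×10⁻⁵ M.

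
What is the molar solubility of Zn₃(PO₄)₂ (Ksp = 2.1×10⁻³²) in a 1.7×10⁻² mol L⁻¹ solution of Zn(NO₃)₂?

Zn₃(PO₄)₂(s) ⇌ 3 Zn²⁺(aq) + 2 PO₄³⁻(aq)
With Zn²⁺ already at 1.7×10⁻² mol L⁻¹ and s small, take [Zn²⁺] ≈ 1.7×10⁻² mol L⁻¹ and [PO₄³⁻] = 2s.
Ksp = [Zn²⁺]^3[PO₄³⁻]^2 = (1.7×10⁻²)^3(2s)^2
(2s)^2 = 2.1×10⁻³² / (1.7×10⁻²)^3 = 4.3×10⁻²⁷
s = 3.3×10⁻¹⁴ mol L⁻¹

3.3×10⁻¹⁴ M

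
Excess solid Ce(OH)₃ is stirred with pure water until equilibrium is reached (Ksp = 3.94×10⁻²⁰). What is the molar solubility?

6.18×10⁻⁶ M

Ce(OH)₃(s) ⇌ Ce³⁺(aq) + 3 OH⁻(aq)
With molar solubility s: [Ce³⁺] = s, [OH⁻] = 3s.
Ksp = [Ce³⁺][OH⁻]^3 = s · (3s)^3 = 27s^4
27s^4 = 3.94×10⁻²⁰  ⇒  s^4 = 1.46×10⁻²¹
s = 6.18×10⁻⁶ M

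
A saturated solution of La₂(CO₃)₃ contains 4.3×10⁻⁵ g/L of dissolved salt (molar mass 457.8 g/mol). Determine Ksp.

Ksp = 7.9×10⁻³⁴

Convert to molarity: s = 4.3×10⁻⁵ / 457.8 = 9.393×10⁻⁸ mol/L
La₂(CO₃)₃(s) ⇌ 2 La³⁺(aq) + 3 CO₃²⁻(aq)
Call the molar solubility s, so that [La³⁺] = 2s and [CO₃²⁻] = 3s.
Ksp = [La³⁺]^2[CO₃²⁻]^3 = (2s)^2 · (3s)^3 = 108s^5
Ksp = 108 × (9.393×10⁻⁸)^5 = 7.9×10⁻³⁴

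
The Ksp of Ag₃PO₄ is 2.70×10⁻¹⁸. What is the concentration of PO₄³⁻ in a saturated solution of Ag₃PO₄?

Ag₃PO₄(s) ⇌ 3 Ag⁺(aq) + PO₄³⁻(aq)
For each mole of Ag₃PO₄ that dissolves per liter, [Ag⁺] = 3s and [PO₄³⁻] = s; let s denote this solubility.
Ksp = [Ag⁺]^3[PO₄³⁻] = (3s)^3 · s = 27s^4 = 2.70×10⁻¹⁸
s = 1.78×10⁻⁵ mol/L
[PO₄³⁻] = s = 1.78×10⁻⁵ mol/L

1.78×10⁻⁵ M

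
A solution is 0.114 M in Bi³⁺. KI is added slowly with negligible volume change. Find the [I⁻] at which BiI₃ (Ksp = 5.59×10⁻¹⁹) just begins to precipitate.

1.70×10⁻⁶ M

A salt starts to precipitate once the ion product Q reaches its Ksp.
BiI₃(s) ⇌ Bi³⁺(aq) + 3 I⁻(aq)
Ksp = [Bi³⁺][I⁻]^3 = [I⁻]^3(0.114)
[I⁻]^3 = 5.59×10⁻¹⁹ / (0.114) = 4.90×10⁻¹⁸
[I⁻] = 1.70×10⁻⁶ M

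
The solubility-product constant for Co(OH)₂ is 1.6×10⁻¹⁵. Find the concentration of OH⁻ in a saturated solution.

Co(OH)₂(s) ⇌ Co²⁺(aq) + 2 OH⁻(aq)
If s mol/L of Co(OH)₂ dissolves, [Co²⁺] = s and [OH⁻] = 2s.
Ksp = [Co²⁺][OH⁻]^2 = s · (2s)^2 = 4s^3 = 1.6×10⁻¹⁵
s = 7.4×10⁻⁶ mol/L
[OH⁻] = 2s = 1.5×10⁻⁵ mol/L

1.5×10⁻⁵ M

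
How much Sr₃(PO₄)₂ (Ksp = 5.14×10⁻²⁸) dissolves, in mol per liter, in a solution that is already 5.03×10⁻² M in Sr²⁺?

Sr₃(PO₄)₂(s) ⇌ 3 Sr²⁺(aq) + 2 PO₄³⁻(aq)
Let s be the solubility of Sr₃(PO₄)₂ here. The common ion gives [Sr²⁺] ≈ 5.03×10⁻² M, and [PO₄³⁻] = 2s.
Ksp = [Sr²⁺]^3[PO₄³⁻]^2 = (5.03×10⁻²)^3(2s)^2
(2s)^2 = 5.14×10⁻²⁸ / (5.03×10⁻²)^3 = 4.04×10⁻²⁴
s = 1.00×10⁻¹² M

1.00×10⁻¹² M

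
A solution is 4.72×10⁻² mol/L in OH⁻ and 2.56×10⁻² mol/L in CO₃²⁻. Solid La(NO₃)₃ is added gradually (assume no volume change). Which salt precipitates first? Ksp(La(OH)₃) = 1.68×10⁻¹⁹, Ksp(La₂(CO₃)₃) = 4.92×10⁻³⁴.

La(OH)₃

The threshold for precipitation is Q = Ksp.
For La(OH)₃: [La³⁺] = (Ksp/[OH⁻]^3) = 1.60×10⁻¹⁵ mol/L
For La₂(CO₃)₃: [La³⁺] = (Ksp/[CO₃²⁻]^3)^(1/2) = 5.42×10⁻¹⁵ mol/L
Since La(OH)₃ needs less La³⁺ to reach saturation, it precipitates first.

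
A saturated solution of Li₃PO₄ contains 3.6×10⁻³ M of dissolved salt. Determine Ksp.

Li₃PO₄(s) ⇌ 3 Li⁺(aq) + PO₄³⁻(aq)
Call the molar solubility s, so that [Li⁺] = 3s and [PO₄³⁻] = s.
Ksp = [Li⁺]^3[PO₄³⁻] = (3s)^3 · s = 27s^4
Ksp = 27 × (3.6×10⁻³)^4 = 4.5×10⁻⁹

Ksp = 4.5×10⁻⁹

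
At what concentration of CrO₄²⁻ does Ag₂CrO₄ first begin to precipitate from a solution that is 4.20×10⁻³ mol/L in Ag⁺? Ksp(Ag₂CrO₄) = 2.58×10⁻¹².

Each salt precipitates once Q = Ksp for that salt.
Ag₂CrO₄(s) ⇌ 2 Ag⁺(aq) + CrO₄²⁻(aq)
Ksp = [Ag⁺]^2[CrO₄²⁻] = [CrO₄²⁻](4.20×10⁻³)^2
[CrO₄²⁻] = 2.58×10⁻¹² / (4.20×10⁻³)^2 = 1.46×10⁻⁷
[CrO₄²⁻] = 1.46×10⁻⁷ mol/L

1.46×10⁻⁷ M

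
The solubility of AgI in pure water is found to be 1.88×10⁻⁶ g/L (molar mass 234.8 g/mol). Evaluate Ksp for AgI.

Ksp = 6.41×10⁻¹⁷

Convert to molarity: s = 1.88×10⁻⁶ / 234.8 = 8.0068×10⁻⁹ mol/L
AgI(s) ⇌ Ag⁺(aq) + I⁻(aq)
Let s be the molar solubility. Then [Ag⁺] = s and [I⁻] = s.
Ksp = [Ag⁺][I⁻] = s · s = s^2
Ksp = (8.0068×10⁻⁹)^2 = 6.41×10⁻¹⁷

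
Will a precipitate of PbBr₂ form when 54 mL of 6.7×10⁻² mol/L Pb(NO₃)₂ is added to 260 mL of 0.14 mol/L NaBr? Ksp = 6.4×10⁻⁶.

After mixing, V = 54 mL + 260 mL = 314 mL.
[Pb²⁺] = (6.7×10⁻²)(54)/314 = 1.2×10⁻² mol/L
[Br⁻] = (0.14)(260)/314 = 0.12 mol/L
Q = [Pb²⁺][Br⁻]^2 = 1.5×10⁻⁴
Because Q > Ksp (1.5×10⁻⁴ vs 6.4×10⁻⁶), a precipitate of PbBr₂ forms.

Yes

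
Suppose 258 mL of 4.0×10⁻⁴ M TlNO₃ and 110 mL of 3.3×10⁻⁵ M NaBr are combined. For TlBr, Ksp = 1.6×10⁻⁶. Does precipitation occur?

Total volume after mixing = 258 + 110 = 368 mL.
[Tl⁺] = (4.0×10⁻⁴)(258)/368 = 2.8×10⁻⁴ M
[Br⁻] = (3.3×10⁻⁵)(110)/368 = 9.9×10⁻⁶ M
Q = [Tl⁺][Br⁻] = 2.8×10⁻⁹
Q = 2.8×10⁻⁹ < Ksp = 1.6×10⁻⁶, so the solution is unsaturated and no precipitate forms.

No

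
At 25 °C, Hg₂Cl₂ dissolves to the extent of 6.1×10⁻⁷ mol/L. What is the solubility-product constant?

Hg₂Cl₂(s) ⇌ Hg₂²⁺(aq) + 2 Cl⁻(aq)
For each mole of Hg₂Cl₂ that dissolves per liter, [Hg₂²⁺] = s and [Cl⁻] = 2s; let s denote this solubility.
Ksp = [Hg₂²⁺][Cl⁻]^2 = s · (2s)^2 = 4s^3
Ksp = 4 × (6.1×10⁻⁷)^3 = 9.1×10⁻¹⁹

Ksp = 9.1×10⁻¹⁹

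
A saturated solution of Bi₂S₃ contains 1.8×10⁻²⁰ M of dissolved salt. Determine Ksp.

Ksp = 2.0×10⁻⁹⁷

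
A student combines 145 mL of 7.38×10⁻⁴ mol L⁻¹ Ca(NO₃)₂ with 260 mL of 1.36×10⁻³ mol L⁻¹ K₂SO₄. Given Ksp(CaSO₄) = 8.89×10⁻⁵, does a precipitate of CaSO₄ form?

No

The combined volume is 405 mL.
[Ca²⁺] = (7.38×10⁻⁴)(145)/405 = 2.64×10⁻⁴ mol L⁻¹
[SO₄²⁻] = (1.36×10⁻³)(260)/405 = 8.73×10⁻⁴ mol L⁻¹
Q = [Ca²⁺][SO₄²⁻] = 2.31×10⁻⁷
Q = 2.31×10⁻⁷ < Ksp = 8.89×10⁻⁵, so the solution is unsaturated and no precipitate forms.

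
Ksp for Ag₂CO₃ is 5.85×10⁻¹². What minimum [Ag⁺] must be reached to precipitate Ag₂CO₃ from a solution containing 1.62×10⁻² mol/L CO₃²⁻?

A salt starts to precipitate once the ion product Q reaches its Ksp.
Ag₂CO₃(s) ⇌ 2 Ag⁺(aq) + CO₃²⁻(aq)
Ksp = [Ag⁺]^2[CO₃²⁻] = [Ag⁺]^2(1.62×10⁻²)
[Ag⁺]^2 = 5.85×10⁻¹² / (1.62×10⁻²) = 3.61×10⁻¹⁰
[Ag⁺] = 1.90×10⁻⁵ mol/L

1.90×10⁻⁵ M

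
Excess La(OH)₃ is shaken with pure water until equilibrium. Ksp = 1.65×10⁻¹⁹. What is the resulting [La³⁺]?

La(OH)₃(s) ⇌ La³⁺(aq) + 3 OH⁻(aq)
For each mole of La(OH)₃ that dissolves per liter, [La³⁺] = s and [OH⁻] = 3s; let s denote this solubility.
Ksp = [La³⁺][OH⁻]^3 = s · (3s)^3 = 27s^4 = 1.65×10⁻¹⁹
s = 8.84×10⁻⁶ mol/L
[La³⁺] = s = 8.84×10⁻⁶ mol/L

8.84×10⁻⁶ M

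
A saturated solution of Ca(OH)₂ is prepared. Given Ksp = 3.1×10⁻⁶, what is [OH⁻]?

1.8×10⁻² M

Ca(OH)₂(s) ⇌ Ca²⁺(aq) + 2 OH⁻(aq)
With molar solubility s: [Ca²⁺] = s, [OH⁻] = 2s.
Ksp = [Ca²⁺][OH⁻]^2 = s · (2s)^2 = 4s^3 = 3.1×10⁻⁶
s = 9.2×10⁻³ mol/L
[OH⁻] = 2s = 1.8×10⁻² mol/L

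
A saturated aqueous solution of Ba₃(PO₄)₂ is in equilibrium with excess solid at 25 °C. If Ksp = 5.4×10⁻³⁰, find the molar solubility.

5.5×10⁻⁷ M

Ba₃(PO₄)₂(s) ⇌ 3 Ba²⁺(aq) + 2 PO₄³⁻(aq)
If s mol/L of Ba₃(PO₄)₂ dissolves, [Ba²⁺] = 3s and [PO₄³⁻] = 2s.
Ksp = [Ba²⁺]^3[PO₄³⁻]^2 = (3s)^3 · (2s)^2 = 108s^5
108s^5 = 5.4×10⁻³⁰  ⇒  s^5 = 5.0×10⁻³²
s = (5.0×10⁻³²)^(1/5) = 5.5×10⁻⁷ mol L⁻¹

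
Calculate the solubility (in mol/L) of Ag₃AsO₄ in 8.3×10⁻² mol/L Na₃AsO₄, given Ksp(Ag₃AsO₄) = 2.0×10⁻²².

4.5×10⁻⁸ M

Ag₃AsO₄(s) ⇌ 3 Ag⁺(aq) + AsO₄³⁻(aq)
The solution already contains AsO₄³⁻ at 8.3×10⁻² mol/L. Let s be the molar solubility of Ag₃AsO₄.
[AsO₄³⁻] ≈ 8.3×10⁻² mol/L (common ion dominates); [Ag⁺] = 3s.
Ksp = [Ag⁺]^3[AsO₄³⁻] = (3s)^3(8.3×10⁻²)
(3s)^3 = 2.0×10⁻²² / (8.3×10⁻²) = 2.4×10⁻²¹
s = 4.5×10⁻⁸ mol/L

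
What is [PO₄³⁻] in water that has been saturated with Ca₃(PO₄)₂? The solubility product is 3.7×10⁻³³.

Ca₃(PO₄)₂(s) ⇌ 3 Ca²⁺(aq) + 2 PO₄³⁻(aq)
Call the molar solubility s, so that [Ca²⁺] = 3s and [PO₄³⁻] = 2s.
Ksp = [Ca²⁺]^3[PO₄³⁻]^2 = (3s)^3 · (2s)^2 = 108s^5 = 3.7×10⁻³³
s = 1.3×10⁻⁷ M
[PO₄³⁻] = 2s = 2.6×10⁻⁷ M

2.6×10⁻⁷ M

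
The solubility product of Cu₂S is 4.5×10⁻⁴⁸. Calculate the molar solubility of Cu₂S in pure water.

1.0×10⁻¹⁶ M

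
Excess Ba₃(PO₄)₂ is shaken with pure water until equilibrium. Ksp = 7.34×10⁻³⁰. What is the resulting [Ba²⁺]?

1.75×10⁻⁶ M

Ba₃(PO₄)₂(s) ⇌ 3 Ba²⁺(aq) + 2 PO₄³⁻(aq)
Let s be the molar solubility. Then [Ba²⁺] = 3s and [PO₄³⁻] = 2s.
Ksp = [Ba²⁺]^3[PO₄³⁻]^2 = (3s)^3 · (2s)^2 = 108s^5 = 7.34×10⁻³⁰
s = 5.84×10⁻⁷ mol/L
[Ba²⁺] = 3s = 1.75×10⁻⁶ mol/L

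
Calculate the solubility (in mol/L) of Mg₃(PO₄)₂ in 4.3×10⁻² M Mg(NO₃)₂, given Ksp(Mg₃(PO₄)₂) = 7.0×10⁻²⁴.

Mg₃(PO₄)₂(s) ⇌ 3 Mg²⁺(aq) + 2 PO₄³⁻(aq)
Let s be the solubility of Mg₃(PO₄)₂ here. The common ion gives [Mg²⁺] ≈ 4.3×10⁻² M, and [PO₄³⁻] = 2s.
Ksp = [Mg²⁺]^3[PO₄³⁻]^2 = (4.3×10⁻²)^3(2s)^2
(2s)^2 = 7.0×10⁻²⁴ / (4.3×10⁻²)^3 = 8.8×10⁻²⁰
s = 1.5×10⁻¹⁰ M

1.5×10⁻¹⁰ M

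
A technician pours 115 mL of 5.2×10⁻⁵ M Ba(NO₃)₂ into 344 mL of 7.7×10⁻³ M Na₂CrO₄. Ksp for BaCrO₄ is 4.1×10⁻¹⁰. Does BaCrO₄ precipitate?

Yes

The combined volume is 459 mL.
[Ba²⁺] = (5.2×10⁻⁵)(115)/459 = 1.3×10⁻⁵ M
[CrO₄²⁻] = (7.7×10⁻³)(344)/459 = 5.8×10⁻³ M
Q = [Ba²⁺][CrO₄²⁻] = 7.5×10⁻⁸
Q = 7.5×10⁻⁸ > Ksp = 4.1×10⁻¹⁰, so the solution is supersaturated and BaCrO₄ precipitates.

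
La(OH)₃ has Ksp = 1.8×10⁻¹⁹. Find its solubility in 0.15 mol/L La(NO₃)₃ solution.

3.5×10⁻⁷ M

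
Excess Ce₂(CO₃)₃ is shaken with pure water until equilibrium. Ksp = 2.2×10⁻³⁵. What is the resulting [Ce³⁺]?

9.2×10⁻⁸ M

Ce₂(CO₃)₃(s) ⇌ 2 Ce³⁺(aq) + 3 CO₃²⁻(aq)
If s mol/L of Ce₂(CO₃)₃ dissolves, [Ce³⁺] = 2s and [CO₃²⁻] = 3s.
Ksp = [Ce³⁺]^2[CO₃²⁻]^3 = (2s)^2 · (3s)^3 = 108s^5 = 2.2×10⁻³⁵
s = 4.6×10⁻⁸ M
[Ce³⁺] = 2s = 9.2×10⁻⁸ M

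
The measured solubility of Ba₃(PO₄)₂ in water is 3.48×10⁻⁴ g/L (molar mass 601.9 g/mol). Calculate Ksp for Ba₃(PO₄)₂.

Molar solubility s = (3.48×10⁻⁴ g/L) / (601.9 g/mol) = 5.7817×10⁻⁷ mol/L
Ba₃(PO₄)₂(s) ⇌ 3 Ba²⁺(aq) + 2 PO₄³⁻(aq)
With molar solubility s: [Ba²⁺] = 3s, [PO₄³⁻] = 2s.
Ksp = [Ba²⁺]^3[PO₄³⁻]^2 = (3s)^3 · (2s)^2 = 108s^5
Ksp = 108 × (5.7817×10⁻⁷)^5 = 6.98×10⁻³⁰

Ksp = 6.98×10⁻³⁰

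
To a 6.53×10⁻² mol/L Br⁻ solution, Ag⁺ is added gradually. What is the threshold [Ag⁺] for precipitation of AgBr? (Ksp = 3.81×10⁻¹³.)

5.83×10⁻¹² M

A salt starts to precipitate once the ion product Q reaches its Ksp.
AgBr(s) ⇌ Ag⁺(aq) + Br⁻(aq)
Ksp = [Ag⁺][Br⁻] = [Ag⁺](6.53×10⁻²)
[Ag⁺] = 3.81×10⁻¹³ / (6.53×10⁻²) = 5.83×10⁻¹²
[Ag⁺] = 5.83×10⁻¹² mol/L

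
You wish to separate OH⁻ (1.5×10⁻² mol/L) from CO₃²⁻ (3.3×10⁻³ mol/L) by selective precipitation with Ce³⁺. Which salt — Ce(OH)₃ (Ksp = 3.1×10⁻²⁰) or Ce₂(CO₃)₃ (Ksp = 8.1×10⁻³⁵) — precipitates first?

Ce(OH)₃

The threshold for precipitation is Q = Ksp.
For Ce(OH)₃: [Ce³⁺] = (Ksp/[OH⁻]^3) = 9.2×10⁻¹⁵ mol/L
For Ce₂(CO₃)₃: [Ce³⁺] = (Ksp/[CO₃²⁻]^3)^(1/2) = 4.7×10⁻¹⁴ mol/L
Since Ce(OH)₃ needs less Ce³⁺ to reach saturation, it precipitates first.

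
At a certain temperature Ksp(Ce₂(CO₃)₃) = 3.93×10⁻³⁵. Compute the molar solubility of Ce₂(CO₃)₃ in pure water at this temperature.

Ce₂(CO₃)₃(s) ⇌ 2 Ce³⁺(aq) + 3 CO₃²⁻(aq)
Call the molar solubility s, so that [Ce³⁺] = 2s and [CO₃²⁻] = 3s.
Ksp = [Ce³⁺]^2[CO₃²⁻]^3 = (2s)^2 · (3s)^3 = 108s^5
108s^5 = 3.93×10⁻³⁵  ⇒  s^5 = 3.64×10⁻³⁷
Taking the 5th root, s = 5.15×10⁻⁸ mol/L.

5.15×10⁻⁸ M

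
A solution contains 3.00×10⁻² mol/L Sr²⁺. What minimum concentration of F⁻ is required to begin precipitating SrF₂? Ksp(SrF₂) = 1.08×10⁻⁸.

6.00×10⁻⁴ M

Precipitation of each salt begins when its ion product equals Ksp.
SrF₂(s) ⇌ Sr²⁺(aq) + 2 F⁻(aq)
Ksp = [Sr²⁺][F⁻]^2 = [F⁻]^2(3.00×10⁻²)
[F⁻]^2 = 1.08×10⁻⁸ / (3.00×10⁻²) = 3.60×10⁻⁷
[F⁻] = 6.00×10⁻⁴ mol/L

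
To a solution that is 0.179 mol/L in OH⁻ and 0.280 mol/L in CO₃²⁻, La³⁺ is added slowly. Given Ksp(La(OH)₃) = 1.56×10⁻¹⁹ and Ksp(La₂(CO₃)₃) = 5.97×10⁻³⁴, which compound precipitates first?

La(OH)₃

Each salt precipitates once Q = Ksp for that salt.
For La(OH)₃: [La³⁺] = (Ksp/[OH⁻]^3) = 2.72×10⁻¹⁷ mol/L
For La₂(CO₃)₃: [La³⁺] = (Ksp/[CO₃²⁻]^3)^(1/2) = 1.65×10⁻¹⁶ mol/L
La(OH)₃ requires the lower [La³⁺], so it precipitates first.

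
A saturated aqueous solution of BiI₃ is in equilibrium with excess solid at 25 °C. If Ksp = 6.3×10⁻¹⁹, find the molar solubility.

1.2×10⁻⁵ M

BiI₃(s) ⇌ Bi³⁺(aq) + 3 I⁻(aq)
Let s be the molar solubility. Then [Bi³⁺] = s and [I⁻] = 3s.
Ksp = [Bi³⁺][I⁻]^3 = s · (3s)^3 = 27s^4
27s^4 = 6.3×10⁻¹⁹  ⇒  s^4 = 2.3×10⁻²⁰
Taking the 4th root, s = 1.2×10⁻⁵ mol L⁻¹.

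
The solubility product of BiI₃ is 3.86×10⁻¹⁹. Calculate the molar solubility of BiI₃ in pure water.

BiI₃(s) ⇌ Bi³⁺(aq) + 3 I⁻(aq)
Call the molar solubility s, so that [Bi³⁺] = s and [I⁻] = 3s.
Ksp = [Bi³⁺][I⁻]^3 = s · (3s)^3 = 27s^4
27s^4 = 3.86×10⁻¹⁹  ⇒  s^4 = 1.43×10⁻²⁰
s = 1.09×10⁻⁵ M

1.09×10⁻⁵ M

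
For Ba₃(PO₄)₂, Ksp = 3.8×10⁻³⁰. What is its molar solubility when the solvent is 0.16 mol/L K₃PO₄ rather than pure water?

1.8×10⁻¹⁰ M

Ba₃(PO₄)₂(s) ⇌ 3 Ba²⁺(aq) + 2 PO₄³⁻(aq)
Let s be the solubility of Ba₃(PO₄)₂ here. The common ion gives [PO₄³⁻] ≈ 0.16 mol/L, and [Ba²⁺] = 3s.
Ksp = [Ba²⁺]^3[PO₄³⁻]^2 = (3s)^3(0.16)^2
(3s)^3 = 3.8×10⁻³⁰ / (0.16)^2 = 1.5×10⁻²⁸
s = 1.8×10⁻¹⁰ mol/L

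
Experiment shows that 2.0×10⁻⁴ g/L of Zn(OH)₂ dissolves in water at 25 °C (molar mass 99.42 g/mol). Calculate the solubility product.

s = (2.0×10⁻⁴ g L⁻¹)/(99.42 g mol⁻¹) = 2.012×10⁻⁶ M
Zn(OH)₂(s) ⇌ Zn²⁺(aq) + 2 OH⁻(aq)
With molar solubility s: [Zn²⁺] = s, [OH⁻] = 2s.
Ksp = [Zn²⁺][OH⁻]^2 = s · (2s)^2 = 4s^3
Ksp = 4 × (2.012×10⁻⁶)^3 = 3.3×10⁻¹⁷

Ksp = 3.3×10⁻¹⁷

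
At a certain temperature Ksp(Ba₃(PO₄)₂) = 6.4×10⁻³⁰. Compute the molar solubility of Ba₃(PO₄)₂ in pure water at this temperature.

Ba₃(PO₄)₂(s) ⇌ 3 Ba²⁺(aq) + 2 PO₄³⁻(aq)
Call the molar solubility s, so that [Ba²⁺] = 3s and [PO₄³⁻] = 2s.
Ksp = [Ba²⁺]^3[PO₄³⁻]^2 = (3s)^3 · (2s)^2 = 108s^5
108s^5 = 6.4×10⁻³⁰  ⇒  s^5 = 5.9×10⁻³²
s = 5.7×10⁻⁷ mol L⁻¹

5.7×10⁻⁷ M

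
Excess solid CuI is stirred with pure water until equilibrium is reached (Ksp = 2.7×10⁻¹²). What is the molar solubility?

1.6×10⁻⁶ M

CuI(s) ⇌ Cu⁺(aq) + I⁻(aq)
If s mol/L of CuI dissolves, [Cu⁺] = s and [I⁻] = s.
Ksp = [Cu⁺][I⁻] = s · s = s^2
s^2 = 2.7×10⁻¹²
s = (2.7×10⁻¹²)^(1/2) = 1.6×10⁻⁶ mol/L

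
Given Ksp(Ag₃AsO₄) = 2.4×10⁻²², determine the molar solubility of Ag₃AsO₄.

1.7×10⁻⁶ M

Ag₃AsO₄(s) ⇌ 3 Ag⁺(aq) + AsO₄³⁻(aq)
If s mol/L of Ag₃AsO₄ dissolves, [Ag⁺] = 3s and [AsO₄³⁻] = s.
Ksp = [Ag⁺]^3[AsO₄³⁻] = (3s)^3 · s = 27s^4
27s^4 = 2.4×10⁻²²  ⇒  s^4 = 8.9×10⁻²⁴
Taking the 4th root, s = 1.7×10⁻⁶ M.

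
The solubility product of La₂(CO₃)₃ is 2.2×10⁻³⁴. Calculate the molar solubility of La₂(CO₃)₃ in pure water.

La₂(CO₃)₃(s) ⇌ 2 La³⁺(aq) + 3 CO₃²⁻(aq)
Call the molar solubility s, so that [La³⁺] = 2s and [CO₃²⁻] = 3s.
Ksp = [La³⁺]^2[CO₃²⁻]^3 = (2s)^2 · (3s)^3 = 108s^5
108s^5 = 2.2×10⁻³⁴  ⇒  s^5 = 2.0×10⁻³⁶
Taking the 5th root, s = 7.3×10⁻⁸ M.

7.3×10⁻⁸ M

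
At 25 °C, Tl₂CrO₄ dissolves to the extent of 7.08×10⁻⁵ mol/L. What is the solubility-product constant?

Ksp = 1.42×10⁻¹²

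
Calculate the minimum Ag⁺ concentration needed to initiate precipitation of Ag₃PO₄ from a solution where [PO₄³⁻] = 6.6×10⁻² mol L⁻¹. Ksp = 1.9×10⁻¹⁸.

The threshold for precipitation is Q = Ksp.
Ag₃PO₄(s) ⇌ 3 Ag⁺(aq) + PO₄³⁻(aq)
Ksp = [Ag⁺]^3[PO₄³⁻] = [Ag⁺]^3(6.6×10⁻²)
[Ag⁺]^3 = 1.9×10⁻¹⁸ / (6.6×10⁻²) = 2.9×10⁻¹⁷
[Ag⁺] = 3.1×10⁻⁶ mol L⁻¹

3.1×10⁻⁶ M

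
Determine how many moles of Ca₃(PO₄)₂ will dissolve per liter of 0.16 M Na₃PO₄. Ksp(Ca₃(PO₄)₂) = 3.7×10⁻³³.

1.7×10⁻¹¹ M

Ca₃(PO₄)₂(s) ⇌ 3 Ca²⁺(aq) + 2 PO₄³⁻(aq)
The solution already contains PO₄³⁻ at 0.16 M. Let s be the molar solubility of Ca₃(PO₄)₂.
[PO₄³⁻] ≈ 0.16 M (common ion dominates); [Ca²⁺] = 3s.
Ksp = [Ca²⁺]^3[PO₄³⁻]^2 = (3s)^3(0.16)^2
(3s)^3 = 3.7×10⁻³³ / (0.16)^2 = 1.4×10⁻³¹
s = 1.7×10⁻¹¹ M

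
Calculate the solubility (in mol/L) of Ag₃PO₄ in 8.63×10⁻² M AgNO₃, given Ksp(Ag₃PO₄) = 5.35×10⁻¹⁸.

8.32×10⁻¹⁵ M

Ag₃PO₄(s) ⇌ 3 Ag⁺(aq) + PO₄³⁻(aq)
Let s be the solubility of Ag₃PO₄ here. The common ion gives [Ag⁺] ≈ 8.63×10⁻² M, and [PO₄³⁻] = s.
Ksp = [Ag⁺]^3[PO₄³⁻] = (8.63×10⁻²)^3s
s = 5.35×10⁻¹⁸ / (8.63×10⁻²)^3 = 8.32×10⁻¹⁵
s = 8.32×10⁻¹⁵ M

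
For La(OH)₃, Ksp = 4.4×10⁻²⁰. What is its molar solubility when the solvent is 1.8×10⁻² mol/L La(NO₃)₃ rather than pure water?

4.5×10⁻⁷ M

La(OH)₃(s) ⇌ La³⁺(aq) + 3 OH⁻(aq)
With La³⁺ already at 1.8×10⁻² mol/L and s small, take [La³⁺] ≈ 1.8×10⁻² mol/L and [OH⁻] = 3s.
Ksp = [La³⁺][OH⁻]^3 = (1.8×10⁻²)(3s)^3
(3s)^3 = 4.4×10⁻²⁰ / (1.8×10⁻²) = 2.4×10⁻¹⁸
s = 4.5×10⁻⁷ mol/L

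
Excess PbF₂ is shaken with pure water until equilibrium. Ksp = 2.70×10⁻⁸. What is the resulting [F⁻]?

3.78×10⁻³ M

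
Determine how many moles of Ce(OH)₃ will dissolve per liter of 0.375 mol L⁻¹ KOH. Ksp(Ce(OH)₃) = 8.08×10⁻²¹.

1.53×10⁻¹⁹ M

Ce(OH)₃(s) ⇌ Ce³⁺(aq) + 3 OH⁻(aq)
OH⁻ is already present at 0.375 mol L⁻¹. If s mol/L of Ce(OH)₃ dissolves, [Ce³⁺] = s while [OH⁻] ≈ 0.375 mol L⁻¹.
Ksp = [Ce³⁺][OH⁻]^3 = s(0.375)^3
s = 8.08×10⁻²¹ / (0.375)^3 = 1.53×10⁻¹⁹
s = 1.53×10⁻¹⁹ mol L⁻¹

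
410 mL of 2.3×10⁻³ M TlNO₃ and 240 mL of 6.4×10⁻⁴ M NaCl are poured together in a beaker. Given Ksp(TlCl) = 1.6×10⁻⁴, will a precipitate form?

No

The combined volume is 650 mL.
[Tl⁺] = (2.3×10⁻³)(410)/650 = 1.5×10⁻³ M
[Cl⁻] = (6.4×10⁻⁴)(240)/650 = 2.4×10⁻⁴ M
Q = [Tl⁺][Cl⁻] = 3.4×10⁻⁷
Q < Ksp (3.4×10⁻⁷ vs 1.6×10⁻⁴); the solution remains unsaturated and no precipitate forms.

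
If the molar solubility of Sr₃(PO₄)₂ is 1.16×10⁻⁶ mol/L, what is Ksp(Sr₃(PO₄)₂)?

Ksp = 2.27×10⁻²⁸

Sr₃(PO₄)₂(s) ⇌ 3 Sr²⁺(aq) + 2 PO₄³⁻(aq)
Let s be the molar solubility. Then [Sr²⁺] = 3s and [PO₄³⁻] = 2s.
Ksp = [Sr²⁺]^3[PO₄³⁻]^2 = (3s)^3 · (2s)^2 = 108s^5
Ksp = 108 × (1.16×10⁻⁶)^5 = 2.27×10⁻²⁸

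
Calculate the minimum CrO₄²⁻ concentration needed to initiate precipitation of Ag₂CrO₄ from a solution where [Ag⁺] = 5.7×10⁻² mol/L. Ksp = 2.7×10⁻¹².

Each salt precipitates once Q = Ksp for that salt.
Ag₂CrO₄(s) ⇌ 2 Ag⁺(aq) + CrO₄²⁻(aq)
Ksp = [Ag⁺]^2[CrO₄²⁻] = [CrO₄²⁻](5.7×10⁻²)^2
[CrO₄²⁻] = 2.7×10⁻¹² / (5.7×10⁻²)^2 = 8.3×10⁻¹⁰
[CrO₄²⁻] = 8.3×10⁻¹⁰ mol/L

8.3×10⁻¹⁰ M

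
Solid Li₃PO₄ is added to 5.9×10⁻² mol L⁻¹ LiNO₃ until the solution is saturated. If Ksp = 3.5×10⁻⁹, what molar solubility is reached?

Li₃PO₄(s) ⇌ 3 Li⁺(aq) + PO₄³⁻(aq)
Li⁺ is already present at 5.9×10⁻² mol L⁻¹. If s mol/L of Li₃PO₄ dissolves, [PO₄³⁻] = s while [Li⁺] ≈ 5.9×10⁻² mol L⁻¹.
Ksp = [Li⁺]^3[PO₄³⁻] = (5.9×10⁻²)^3s
s = 3.5×10⁻⁹ / (5.9×10⁻²)^3 = 1.7×10⁻⁵
s = 1.7×10⁻⁵ mol L⁻¹

1.7×10⁻⁵ M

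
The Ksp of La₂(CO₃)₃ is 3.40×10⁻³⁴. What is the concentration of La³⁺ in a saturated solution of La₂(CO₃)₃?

1.59×10⁻⁷ M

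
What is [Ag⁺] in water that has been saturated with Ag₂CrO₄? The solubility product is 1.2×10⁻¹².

Ag₂CrO₄(s) ⇌ 2 Ag⁺(aq) + CrO₄²⁻(aq)
With molar solubility s: [Ag⁺] = 2s, [CrO₄²⁻] = s.
Ksp = [Ag⁺]^2[CrO₄²⁻] = (2s)^2 · s = 4s^3 = 1.2×10⁻¹²
s = 6.7×10⁻⁵ mol/L
[Ag⁺] = 2s = 1.3×10⁻⁴ mol/L

1.3×10⁻⁴ M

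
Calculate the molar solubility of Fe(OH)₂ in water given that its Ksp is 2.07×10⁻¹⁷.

Fe(OH)₂(s) ⇌ Fe²⁺(aq) + 2 OH⁻(aq)
If s mol/L of Fe(OH)₂ dissolves, [Fe²⁺] = s and [OH⁻] = 2s.
Ksp = [Fe²⁺][OH⁻]^2 = s · (2s)^2 = 4s^3
4s^3 = 2.07×10⁻¹⁷  ⇒  s^3 = 5.18×10⁻¹⁸
s = 1.73×10⁻⁶ mol L⁻¹

1.73×10⁻⁶ M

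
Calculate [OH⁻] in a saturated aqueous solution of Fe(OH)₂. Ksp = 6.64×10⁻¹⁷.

Fe(OH)₂(s) ⇌ Fe²⁺(aq) + 2 OH⁻(aq)
Call the molar solubility s, so that [Fe²⁺] = s and [OH⁻] = 2s.
Ksp = [Fe²⁺][OH⁻]^2 = s · (2s)^2 = 4s^3 = 6.64×10⁻¹⁷
s = 2.55×10⁻⁶ mol L⁻¹
[OH⁻] = 2s = 5.10×10⁻⁶ mol L⁻¹

5.10×10⁻⁶ M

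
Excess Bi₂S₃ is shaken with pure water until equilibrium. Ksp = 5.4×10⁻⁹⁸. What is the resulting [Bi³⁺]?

Bi₂S₃(s) ⇌ 2 Bi³⁺(aq) + 3 S²⁻(aq)
If s mol/L of Bi₂S₃ dissolves, [Bi³⁺] = 2s and [S²⁻] = 3s.
Ksp = [Bi³⁺]^2[S²⁻]^3 = (2s)^2 · (3s)^3 = 108s^5 = 5.4×10⁻⁹⁸
s = 1.4×10⁻²⁰ mol L⁻¹
[Bi³⁺] = 2s = 2.8×10⁻²⁰ mol L⁻¹

2.8×10⁻²⁰ M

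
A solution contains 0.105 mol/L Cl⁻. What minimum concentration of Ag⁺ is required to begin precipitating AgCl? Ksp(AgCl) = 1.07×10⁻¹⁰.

A salt starts to precipitate once the ion product Q reaches its Ksp.
AgCl(s) ⇌ Ag⁺(aq) + Cl⁻(aq)
Ksp = [Ag⁺][Cl⁻] = [Ag⁺](0.105)
[Ag⁺] = 1.07×10⁻¹⁰ / (0.105) = 1.02×10⁻⁹
[Ag⁺] = 1.02×10⁻⁹ mol/L

1.02×10⁻⁹ M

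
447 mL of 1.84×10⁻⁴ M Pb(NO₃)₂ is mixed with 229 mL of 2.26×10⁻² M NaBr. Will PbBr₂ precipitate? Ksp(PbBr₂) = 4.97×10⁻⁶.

No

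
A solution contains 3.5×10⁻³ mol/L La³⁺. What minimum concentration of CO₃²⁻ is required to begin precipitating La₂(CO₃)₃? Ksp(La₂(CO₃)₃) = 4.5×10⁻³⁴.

Precipitation begins when Q = Ksp.
La₂(CO₃)₃(s) ⇌ 2 La³⁺(aq) + 3 CO₃²⁻(aq)
Ksp = [La³⁺]^2[CO₃²⁻]^3 = [CO₃²⁻]^3(3.5×10⁻³)^2
[CO₃²⁻]^3 = 4.5×10⁻³⁴ / (3.5×10⁻³)^2 = 3.7×10⁻²⁹
[CO₃²⁻] = 3.3×10⁻¹⁰ mol/L

3.3×10⁻¹⁰ M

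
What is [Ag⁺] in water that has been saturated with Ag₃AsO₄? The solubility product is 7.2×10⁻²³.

3.8×10⁻⁶ M

Ag₃AsO₄(s) ⇌ 3 Ag⁺(aq) + AsO₄³⁻(aq)
If s mol/L of Ag₃AsO₄ dissolves, [Ag⁺] = 3s and [AsO₄³⁻] = s.
Ksp = [Ag⁺]^3[AsO₄³⁻] = (3s)^3 · s = 27s^4 = 7.2×10⁻²³
s = 1.3×10⁻⁶ mol/L
[Ag⁺] = 3s = 3.8×10⁻⁶ mol/L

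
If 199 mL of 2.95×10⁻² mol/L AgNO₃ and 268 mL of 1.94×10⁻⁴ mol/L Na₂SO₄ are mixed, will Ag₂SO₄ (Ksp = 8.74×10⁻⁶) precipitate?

The combined volume is 467 mL.
[Ag⁺] = (2.95×10⁻²)(199)/467 = 1.26×10⁻² mol/L
[SO₄²⁻] = (1.94×10⁻⁴)(268)/467 = 1.11×10⁻⁴ mol/L
Q = [Ag⁺]^2[SO₄²⁻] = 1.76×10⁻⁸
Q = 1.76×10⁻⁸ < Ksp = 8.74×10⁻⁶, so the solution is unsaturated and no precipitate forms.

No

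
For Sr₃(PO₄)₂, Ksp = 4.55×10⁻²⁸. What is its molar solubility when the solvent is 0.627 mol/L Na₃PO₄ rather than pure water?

3.50×10⁻¹⁰ M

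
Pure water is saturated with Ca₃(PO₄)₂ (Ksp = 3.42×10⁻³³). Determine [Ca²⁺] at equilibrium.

3.78×10⁻⁷ M

Ca₃(PO₄)₂(s) ⇌ 3 Ca²⁺(aq) + 2 PO₄³⁻(aq)
Call the molar solubility s, so that [Ca²⁺] = 3s and [PO₄³⁻] = 2s.
Ksp = [Ca²⁺]^3[PO₄³⁻]^2 = (3s)^3 · (2s)^2 = 108s^5 = 3.42×10⁻³³
s = 1.26×10⁻⁷ mol L⁻¹
[Ca²⁺] = 3s = 3.78×10⁻⁷ mol L⁻¹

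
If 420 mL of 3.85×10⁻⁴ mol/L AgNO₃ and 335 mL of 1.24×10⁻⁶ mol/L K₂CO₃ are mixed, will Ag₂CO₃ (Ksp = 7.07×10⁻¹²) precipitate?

No

The combined volume is 755 mL.
[Ag⁺] = (3.85×10⁻⁴)(420)/755 = 2.14×10⁻⁴ mol/L
[CO₃²⁻] = (1.24×10⁻⁶)(335)/755 = 5.50×10⁻⁷ mol/L
Q = [Ag⁺]^2[CO₃²⁻] = 2.52×10⁻¹⁴
Q < Ksp (2.52×10⁻¹⁴ vs 7.07×10⁻¹²); the solution remains unsaturated and no precipitate forms.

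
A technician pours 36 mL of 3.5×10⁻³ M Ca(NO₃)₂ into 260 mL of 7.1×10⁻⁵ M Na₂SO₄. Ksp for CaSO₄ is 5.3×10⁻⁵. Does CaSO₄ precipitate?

Total volume after mixing = 36 + 260 = 296 mL.
[Ca²⁺] = (3.5×10⁻³)(36)/296 = 4.3×10⁻⁴ M
[SO₄²⁻] = (7.1×10⁻⁵)(260)/296 = 6.2×10⁻⁵ M
Q = [Ca²⁺][SO₄²⁻] = 2.7×10⁻⁸
Q < Ksp (2.7×10⁻⁸ vs 5.3×10⁻⁵); the solution remains unsaturated and no precipitate forms.

No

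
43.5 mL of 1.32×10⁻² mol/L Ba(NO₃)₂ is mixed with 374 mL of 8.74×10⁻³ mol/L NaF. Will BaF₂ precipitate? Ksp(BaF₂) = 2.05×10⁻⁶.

After mixing, V = 43.5 mL + 374 mL = 417.5 mL.
[Ba²⁺] = (1.32×10⁻²)(43.5)/417.5 = 1.38×10⁻³ mol/L
[F⁻] = (8.74×10⁻³)(374)/417.5 = 7.83×10⁻³ mol/L
Q = [Ba²⁺][F⁻]^2 = 8.43×10⁻⁸
Q < Ksp (8.43×10⁻⁸ vs 2.05×10⁻⁶); the solution remains unsaturated and no precipitate forms.

No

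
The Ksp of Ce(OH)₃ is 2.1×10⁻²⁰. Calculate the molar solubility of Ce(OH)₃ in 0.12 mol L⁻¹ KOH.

1.2×10⁻¹⁷ M

Ce(OH)₃(s) ⇌ Ce³⁺(aq) + 3 OH⁻(aq)
Let s be the solubility of Ce(OH)₃ here. The common ion gives [OH⁻] ≈ 0.12 mol L⁻¹, and [Ce³⁺] = s.
Ksp = [Ce³⁺][OH⁻]^3 = s(0.12)^3
s = 2.1×10⁻²⁰ / (0.12)^3 = 1.2×10⁻¹⁷
s = 1.2×10⁻¹⁷ mol L⁻¹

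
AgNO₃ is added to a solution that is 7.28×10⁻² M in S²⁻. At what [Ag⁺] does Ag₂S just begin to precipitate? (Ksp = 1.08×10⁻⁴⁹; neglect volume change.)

1.22×10⁻²⁴ M

Precipitation of each salt begins when its ion product equals Ksp.
Ag₂S(s) ⇌ 2 Ag⁺(aq) + S²⁻(aq)
Ksp = [Ag⁺]^2[S²⁻] = [Ag⁺]^2(7.28×10⁻²)
[Ag⁺]^2 = 1.08×10⁻⁴⁹ / (7.28×10⁻²) = 1.48×10⁻⁴⁸
[Ag⁺] = 1.22×10⁻²⁴ M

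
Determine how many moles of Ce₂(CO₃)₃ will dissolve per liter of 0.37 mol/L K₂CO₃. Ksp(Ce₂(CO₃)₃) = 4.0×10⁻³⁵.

Ce₂(CO₃)₃(s) ⇌ 2 Ce³⁺(aq) + 3 CO₃²⁻(aq)
Let s be the solubility of Ce₂(CO₃)₃ here. The common ion gives [CO₃²⁻] ≈ 0.37 mol/L, and [Ce³⁺] = 2s.
Ksp = [Ce³⁺]^2[CO₃²⁻]^3 = (2s)^2(0.37)^3
(2s)^2 = 4.0×10⁻³⁵ / (0.37)^3 = 7.9×10⁻³⁴
s = 1.4×10⁻¹⁷ mol/L

1.4×10⁻¹⁷ M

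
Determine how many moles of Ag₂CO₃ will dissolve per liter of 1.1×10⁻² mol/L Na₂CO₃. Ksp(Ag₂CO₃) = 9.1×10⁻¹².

Ag₂CO₃(s) ⇌ 2 Ag⁺(aq) + CO₃²⁻(aq)
With CO₃²⁻ already at 1.1×10⁻² mol/L and s small, take [CO₃²⁻] ≈ 1.1×10⁻² mol/L and [Ag⁺] = 2s.
Ksp = [Ag⁺]^2[CO₃²⁻] = (2s)^2(1.1×10⁻²)
(2s)^2 = 9.1×10⁻¹² / (1.1×10⁻²) = 8.3×10⁻¹⁰
s = 1.4×10⁻⁵ mol/L

1.4×10⁻⁵ M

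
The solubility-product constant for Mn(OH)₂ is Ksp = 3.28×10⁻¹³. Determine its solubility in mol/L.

4.34×10⁻⁵ M

Mn(OH)₂(s) ⇌ Mn²⁺(aq) + 2 OH⁻(aq)
Call the molar solubility s, so that [Mn²⁺] = s and [OH⁻] = 2s.
Ksp = [Mn²⁺][OH⁻]^2 = s · (2s)^2 = 4s^3
4s^3 = 3.28×10⁻¹³  ⇒  s^3 = 8.20×10⁻¹⁴
s = (8.20×10⁻¹⁴)^(1/3) = 4.34×10⁻⁵ M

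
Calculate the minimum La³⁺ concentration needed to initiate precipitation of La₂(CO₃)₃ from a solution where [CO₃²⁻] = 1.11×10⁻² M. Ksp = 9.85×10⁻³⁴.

A salt starts to precipitate once the ion product Q reaches its Ksp.
La₂(CO₃)₃(s) ⇌ 2 La³⁺(aq) + 3 CO₃²⁻(aq)
Ksp = [La³⁺]^2[CO₃²⁻]^3 = [La³⁺]^2(1.11×10⁻²)^3
[La³⁺]^2 = 9.85×10⁻³⁴ / (1.11×10⁻²)^3 = 7.20×10⁻²⁸
[La³⁺] = 2.68×10⁻¹⁴ M

2.68×10⁻¹⁴ M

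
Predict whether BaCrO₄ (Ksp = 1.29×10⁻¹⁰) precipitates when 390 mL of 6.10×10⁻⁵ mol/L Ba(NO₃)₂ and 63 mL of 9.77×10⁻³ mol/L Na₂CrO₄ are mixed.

Yes

Total volume after mixing = 390 + 63 = 453 mL.
[Ba²⁺] = (6.10×10⁻⁵)(390)/453 = 5.25×10⁻⁵ mol/L
[CrO₄²⁻] = (9.77×10⁻³)(63)/453 = 1.36×10⁻³ mol/L
Q = [Ba²⁺][CrO₄²⁻] = 7.14×10⁻⁸
Since Q (7.14×10⁻⁸) exceeds Ksp (1.29×10⁻¹⁰), BaCrO₄ will precipitate.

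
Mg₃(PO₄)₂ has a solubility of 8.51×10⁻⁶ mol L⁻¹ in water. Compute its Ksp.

Ksp = 4.82×10⁻²⁴

Mg₃(PO₄)₂(s) ⇌ 3 Mg²⁺(aq) + 2 PO₄³⁻(aq)
For each mole of Mg₃(PO₄)₂ that dissolves per liter, [Mg²⁺] = 3s and [PO₄³⁻] = 2s; let s denote this solubility.
Ksp = [Mg²⁺]^3[PO₄³⁻]^2 = (3s)^3 · (2s)^2 = 108s^5
Ksp = 108 × (8.51×10⁻⁶)^5 = 4.82×10⁻²⁴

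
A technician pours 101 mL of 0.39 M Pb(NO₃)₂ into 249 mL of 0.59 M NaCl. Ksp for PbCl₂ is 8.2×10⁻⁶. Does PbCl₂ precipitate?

After mixing, V = 101 mL + 249 mL = 350 mL.
[Pb²⁺] = (0.39)(101)/350 = 0.11 M
[Cl⁻] = (0.59)(249)/350 = 0.42 M
Q = [Pb²⁺][Cl⁻]^2 = 2.0×10⁻²
Since Q (2.0×10⁻²) exceeds Ksp (8.2×10⁻⁶), PbCl₂ will precipitate.

Yes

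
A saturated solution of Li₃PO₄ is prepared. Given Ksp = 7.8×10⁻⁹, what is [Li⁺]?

1.2×10⁻² M

Li₃PO₄(s) ⇌ 3 Li⁺(aq) + PO₄³⁻(aq)
Call the molar solubility s, so that [Li⁺] = 3s and [PO₄³⁻] = s.
Ksp = [Li⁺]^3[PO₄³⁻] = (3s)^3 · s = 27s^4 = 7.8×10⁻⁹
s = 4.1×10⁻³ mol L⁻¹
[Li⁺] = 3s = 1.2×10⁻² mol L⁻¹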